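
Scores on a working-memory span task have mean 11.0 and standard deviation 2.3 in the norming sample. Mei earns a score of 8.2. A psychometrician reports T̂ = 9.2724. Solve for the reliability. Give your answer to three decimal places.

T̂ = ρX + (1 − ρ)μ  ⇒  T̂ − μ = ρ(X − μ)
ρ = (T̂ − μ)/(X − μ) = (9.2724 − 11.0) / (8.2 − 11.0) = -1.7276 / -2.8 = 0.61700

0.617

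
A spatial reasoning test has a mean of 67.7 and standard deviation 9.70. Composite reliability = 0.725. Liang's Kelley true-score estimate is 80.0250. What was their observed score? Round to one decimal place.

84.7

T̂ = ρX + (1 − ρ)μ  ⇒  X = (T̂ − (1 − ρ)μ) / ρ
X = (80.0250 − 0.275 × 67.7) / 0.725 = (80.0250 − 18.6175) / 0.725 = 61.4075 / 0.725 = 84.700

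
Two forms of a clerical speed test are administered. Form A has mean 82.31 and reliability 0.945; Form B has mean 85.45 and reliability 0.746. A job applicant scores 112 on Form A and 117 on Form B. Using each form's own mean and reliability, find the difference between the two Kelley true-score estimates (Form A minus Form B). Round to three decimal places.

1.381

T̂_A = 0.945(112) + 0.055(82.31) = 110.36705
T̂_B = 0.746(117) + 0.254(85.45) = 108.98630
T̂_A − T̂_B = 1.38075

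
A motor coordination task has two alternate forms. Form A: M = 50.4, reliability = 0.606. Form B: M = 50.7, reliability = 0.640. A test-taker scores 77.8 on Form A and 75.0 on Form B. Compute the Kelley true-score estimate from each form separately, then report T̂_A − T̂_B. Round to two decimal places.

0.75

T̂_A = 0.606(77.8) + 0.394(50.4) = 67.0044
T̂_B = 0.640(75.0) + 0.360(50.7) = 66.2520
T̂_A − T̂_B = 0.7524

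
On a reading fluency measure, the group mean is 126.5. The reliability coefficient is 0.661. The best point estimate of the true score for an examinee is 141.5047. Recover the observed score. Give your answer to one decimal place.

149.2

T̂ = ρX + (1 − ρ)μ  ⇒  X = (T̂ − (1 − ρ)μ) / ρ
X = (141.5047 − 0.339 × 126.5) / 0.661 = (141.5047 − 42.8835) / 0.661 = 98.6212 / 0.661 = 149.200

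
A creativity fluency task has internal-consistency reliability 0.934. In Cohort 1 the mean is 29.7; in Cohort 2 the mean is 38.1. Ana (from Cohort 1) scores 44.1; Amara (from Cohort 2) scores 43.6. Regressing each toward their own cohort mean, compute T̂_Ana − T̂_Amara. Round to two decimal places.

-0.09

T̂_Ana = 0.934(44.1) + 0.066(29.7) = 43.1496
T̂_Amara = 0.934(43.6) + 0.066(38.1) = 43.2370
Difference = 43.1496 − 43.2370 = -0.0874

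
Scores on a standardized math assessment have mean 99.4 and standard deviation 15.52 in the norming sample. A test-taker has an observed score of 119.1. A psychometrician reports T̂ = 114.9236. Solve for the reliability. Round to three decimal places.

T̂ = ρX + (1 − ρ)μ  ⇒  T̂ − μ = ρ(X − μ)
ρ = (T̂ − μ)/(X − μ) = (114.9236 − 99.4) / (119.1 − 99.4) = 15.5236 / 19.7 = 0.78800

0.788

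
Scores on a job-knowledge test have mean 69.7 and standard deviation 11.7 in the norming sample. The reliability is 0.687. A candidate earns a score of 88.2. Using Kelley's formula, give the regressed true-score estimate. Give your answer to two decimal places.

Weight the observed score by reliability and the mean by (1 − reliability): T̂ = 0.687·88.2 + 0.313·69.7 = 60.5934 + 21.8161 = 82.410.

82.41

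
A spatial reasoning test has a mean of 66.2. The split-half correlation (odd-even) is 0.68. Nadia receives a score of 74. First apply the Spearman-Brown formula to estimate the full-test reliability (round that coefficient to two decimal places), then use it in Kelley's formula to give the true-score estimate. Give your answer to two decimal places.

72.52

Spearman-Brown: ρ = 2r/(1 + r) = 2(0.68)/(1 + 0.68) = 1.360/1.68 = 0.8095 → 0.81
T̂ = 0.81(74) + 0.19(66.2) = 59.94 + 12.578 = 72.518 → 72.52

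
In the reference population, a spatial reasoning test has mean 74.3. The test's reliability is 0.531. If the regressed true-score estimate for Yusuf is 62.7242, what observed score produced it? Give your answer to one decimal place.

52.5

T̂ = ρX + (1 − ρ)μ  ⇒  X = (T̂ − (1 − ρ)μ) / ρ
X = (62.7242 − 0.469 × 74.3) / 0.531 = (62.7242 − 34.8467) / 0.531 = 27.8775 / 0.531 = 52.500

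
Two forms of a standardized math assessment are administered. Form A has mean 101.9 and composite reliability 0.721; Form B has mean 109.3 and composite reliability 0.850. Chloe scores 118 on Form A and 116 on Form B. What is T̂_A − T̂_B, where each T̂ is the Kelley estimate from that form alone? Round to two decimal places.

T̂_A = 0.721(118) + 0.279(101.9) = 113.5081
T̂_B = 0.850(116) + 0.150(109.3) = 114.9950
T̂_A − T̂_B = -1.4869

-1.49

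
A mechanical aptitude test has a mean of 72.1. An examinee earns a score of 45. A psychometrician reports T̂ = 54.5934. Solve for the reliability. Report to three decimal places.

0.646

T̂ = ρX + (1 − ρ)μ  ⇒  T̂ − μ = ρ(X − μ)
ρ = (T̂ − μ)/(X − μ) = (54.5934 − 72.1) / (45 − 72.1) = -17.5066 / -27.1 = 0.64600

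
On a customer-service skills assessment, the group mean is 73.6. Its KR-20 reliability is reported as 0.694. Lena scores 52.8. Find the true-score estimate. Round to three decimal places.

59.165

Weight the observed score by reliability and the mean by (1 − reliability): T̂ = 0.694·52.8 + 0.306·73.6 = 36.6432 + 22.5216 = 59.1648.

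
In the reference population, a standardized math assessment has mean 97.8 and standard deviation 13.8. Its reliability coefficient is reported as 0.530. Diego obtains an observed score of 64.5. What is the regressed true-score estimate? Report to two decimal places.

80.15

T̂ = 0.530(64.5) + 0.470(97.8) = 34.1850 + 45.9660 = 80.151 → 80.15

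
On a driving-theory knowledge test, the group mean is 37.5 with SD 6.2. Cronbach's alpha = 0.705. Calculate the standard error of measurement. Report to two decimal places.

SEM = SD · √(1 − ρ) = 6.2 × √0.295 = 6.2 × 0.5431 = 3.367

3.37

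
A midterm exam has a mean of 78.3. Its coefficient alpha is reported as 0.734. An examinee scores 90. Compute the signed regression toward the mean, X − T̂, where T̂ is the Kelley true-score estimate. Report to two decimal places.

T̂ = ρX + (1 − ρ)μ
  = 0.734 × 90 + 0.266 × 78.3
  = 66.060 + 20.8278
  = 86.8878
  ≈ 86.888
X − T̂ = 90 − 86.888 = 3.112 → 3.11

3.11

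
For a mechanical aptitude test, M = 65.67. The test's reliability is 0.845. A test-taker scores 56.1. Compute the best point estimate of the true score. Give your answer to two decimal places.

Weight the observed score by reliability and the mean by (1 − reliability): T̂ = 0.845·56.1 + 0.155·65.67 = 47.4045 + 10.17885 = 57.583.

57.58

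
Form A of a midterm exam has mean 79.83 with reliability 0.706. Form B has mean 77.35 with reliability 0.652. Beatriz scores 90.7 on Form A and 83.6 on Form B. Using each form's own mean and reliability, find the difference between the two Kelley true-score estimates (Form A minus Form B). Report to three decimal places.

T̂_A = 0.706(90.7) + 0.294(79.83) = 87.50422
T̂_B = 0.652(83.6) + 0.348(77.35) = 81.42500
T̂_A − T̂_B = 6.07922

6.079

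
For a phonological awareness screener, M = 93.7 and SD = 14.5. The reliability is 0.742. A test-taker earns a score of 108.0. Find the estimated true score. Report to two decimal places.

104.31

T̂ = ρX + (1 − ρ)μ
  = 0.742 × 108.0 + 0.258 × 93.7
  = 80.1360 + 24.1746
  = 104.311
  ≈ 104.31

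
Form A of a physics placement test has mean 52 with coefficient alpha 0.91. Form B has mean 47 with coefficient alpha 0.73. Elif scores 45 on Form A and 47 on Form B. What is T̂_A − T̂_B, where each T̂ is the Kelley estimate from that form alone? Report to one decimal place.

T̂_A = 0.91(45) + 0.09(52) = 45.630
T̂_B = 0.73(47) + 0.27(47) = 47.000
T̂_A − T̂_B = -1.370

-1.4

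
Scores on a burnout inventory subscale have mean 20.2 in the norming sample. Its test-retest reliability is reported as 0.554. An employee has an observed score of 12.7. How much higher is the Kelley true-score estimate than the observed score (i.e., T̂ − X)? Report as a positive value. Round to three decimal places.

T̂ = 0.554(12.7) + 0.446(20.2) = 7.0358 + 9.0092 = 16.04500 → 16.0450
T̂ − X = 16.0450 − 12.7 = 3.3450 → 3.345

3.345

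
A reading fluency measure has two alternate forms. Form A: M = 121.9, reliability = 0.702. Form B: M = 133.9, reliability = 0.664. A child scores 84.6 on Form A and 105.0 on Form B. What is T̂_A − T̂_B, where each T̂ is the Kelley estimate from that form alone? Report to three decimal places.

T̂_A = 0.702(84.6) + 0.298(121.9) = 95.71540
T̂_B = 0.664(105.0) + 0.336(133.9) = 114.71040
T̂_A − T̂_B = -18.99500

-18.995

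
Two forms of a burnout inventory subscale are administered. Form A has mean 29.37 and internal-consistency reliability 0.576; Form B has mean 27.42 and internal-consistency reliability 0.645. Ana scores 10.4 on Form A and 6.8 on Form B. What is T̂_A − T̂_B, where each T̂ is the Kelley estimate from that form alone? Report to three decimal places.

T̂_A = 0.576(10.4) + 0.424(29.37) = 18.44328
T̂_B = 0.645(6.8) + 0.355(27.42) = 14.12010
T̂_A − T̂_B = 4.32318

4.323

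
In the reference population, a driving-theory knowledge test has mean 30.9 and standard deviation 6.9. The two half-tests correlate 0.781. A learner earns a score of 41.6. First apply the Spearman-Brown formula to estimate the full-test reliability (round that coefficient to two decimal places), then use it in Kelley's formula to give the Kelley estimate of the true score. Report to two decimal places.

40.32

Spearman-Brown: ρ = 2r/(1 + r) = 2(0.781)/(1 + 0.781) = 1.5620/1.781 = 0.8770 → 0.88
T̂ = ρX + (1 − ρ)μ
  = 0.88 × 41.6 + 0.12 × 30.9
  = 36.608 + 3.708
  = 40.316
  ≈ 40.32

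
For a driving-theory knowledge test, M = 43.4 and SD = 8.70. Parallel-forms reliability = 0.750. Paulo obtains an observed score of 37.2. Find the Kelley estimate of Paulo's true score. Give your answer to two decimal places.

38.75

T̂ = ρX + (1 − ρ)μ
  = 0.750 × 37.2 + 0.250 × 43.4
  = 27.9000 + 10.8500
  = 38.750
  ≈ 38.75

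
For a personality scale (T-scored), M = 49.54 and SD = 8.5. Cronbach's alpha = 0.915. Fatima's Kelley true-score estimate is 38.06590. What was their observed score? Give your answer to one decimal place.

T̂ = ρX + (1 − ρ)μ  ⇒  X = (T̂ − (1 − ρ)μ) / ρ
X = (38.06590 − 0.085 × 49.54) / 0.915 = (38.06590 − 4.21090) / 0.915 = 33.85500 / 0.915 = 37.000

37.0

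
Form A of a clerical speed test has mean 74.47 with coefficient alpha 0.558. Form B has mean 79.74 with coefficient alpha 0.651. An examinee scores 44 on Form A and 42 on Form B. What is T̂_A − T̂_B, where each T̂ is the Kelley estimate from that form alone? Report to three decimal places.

2.296

T̂_A = 0.558(44) + 0.442(74.47) = 57.46774
T̂_B = 0.651(42) + 0.349(79.74) = 55.17126
T̂_A − T̂_B = 2.29648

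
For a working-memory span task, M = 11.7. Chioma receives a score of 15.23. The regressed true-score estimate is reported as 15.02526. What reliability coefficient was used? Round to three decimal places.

T̂ = ρX + (1 − ρ)μ  ⇒  T̂ − μ = ρ(X − μ)
ρ = (T̂ − μ)/(X − μ) = (15.02526 − 11.7) / (15.23 − 11.7) = 3.32526 / 3.53 = 0.94200

0.942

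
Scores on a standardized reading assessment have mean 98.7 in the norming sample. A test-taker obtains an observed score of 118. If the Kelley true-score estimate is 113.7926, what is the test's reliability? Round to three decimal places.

0.782

T̂ = ρX + (1 − ρ)μ  ⇒  T̂ − μ = ρ(X − μ)
ρ = (T̂ − μ)/(X − μ) = (113.7926 − 98.7) / (118 − 98.7) = 15.0926 / 19.3 = 0.78200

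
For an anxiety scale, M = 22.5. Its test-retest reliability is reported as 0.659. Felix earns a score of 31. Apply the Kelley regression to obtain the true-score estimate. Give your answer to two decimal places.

T̂ = 0.659(31) + 0.341(22.5) = 20.429 + 7.6725 = 28.102 → 28.10

28.10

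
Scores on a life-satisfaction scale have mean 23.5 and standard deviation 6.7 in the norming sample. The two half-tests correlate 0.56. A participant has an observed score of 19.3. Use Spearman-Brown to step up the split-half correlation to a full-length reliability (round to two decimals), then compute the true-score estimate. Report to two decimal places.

20.48

Spearman-Brown: ρ = 2r/(1 + r) = 2(0.56)/(1 + 0.56) = 1.120/1.56 = 0.7179 → 0.72
T̂ = ρX + (1 − ρ)μ
  = 0.72 × 19.3 + 0.28 × 23.5
  = 13.896 + 6.580
  = 20.476
  ≈ 20.48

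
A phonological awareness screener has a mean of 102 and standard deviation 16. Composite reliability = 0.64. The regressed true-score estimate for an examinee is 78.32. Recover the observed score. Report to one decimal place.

T̂ = ρX + (1 − ρ)μ  ⇒  X = (T̂ − (1 − ρ)μ) / ρ
X = (78.32 − 0.36 × 102) / 0.64 = (78.32 − 36.72) / 0.64 = 41.60 / 0.64 = 65.000

65.0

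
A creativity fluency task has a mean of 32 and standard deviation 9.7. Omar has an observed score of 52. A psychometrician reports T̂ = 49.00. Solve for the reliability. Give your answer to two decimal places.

T̂ = ρX + (1 − ρ)μ  ⇒  T̂ − μ = ρ(X − μ)
ρ = (T̂ − μ)/(X − μ) = (49.00 − 32) / (52 − 32) = 17.00 / 20.0 = 0.8500

0.85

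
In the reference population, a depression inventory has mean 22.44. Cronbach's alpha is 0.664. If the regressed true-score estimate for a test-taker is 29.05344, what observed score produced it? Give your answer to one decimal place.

32.4

T̂ = ρX + (1 − ρ)μ  ⇒  X = (T̂ − (1 − ρ)μ) / ρ
X = (29.05344 − 0.336 × 22.44) / 0.664 = (29.05344 − 7.53984) / 0.664 = 21.51360 / 0.664 = 32.400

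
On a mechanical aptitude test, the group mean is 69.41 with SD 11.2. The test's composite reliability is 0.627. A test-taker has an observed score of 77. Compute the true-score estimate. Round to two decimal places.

T̂ = 0.627(77) + 0.373(69.41) = 48.279 + 25.88993 = 74.169 → 74.17

74.17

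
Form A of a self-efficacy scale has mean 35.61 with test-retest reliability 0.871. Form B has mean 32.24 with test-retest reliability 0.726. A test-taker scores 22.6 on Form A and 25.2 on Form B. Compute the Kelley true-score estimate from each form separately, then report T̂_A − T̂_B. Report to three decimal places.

T̂_A = 0.871(22.6) + 0.129(35.61) = 24.27829
T̂_B = 0.726(25.2) + 0.274(32.24) = 27.12896
T̂_A − T̂_B = -2.85067

-2.851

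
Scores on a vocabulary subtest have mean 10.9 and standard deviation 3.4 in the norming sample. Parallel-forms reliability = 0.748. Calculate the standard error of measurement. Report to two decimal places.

SEM = SD · √(1 − ρ) = 3.4 × √0.252 = 3.4 × 0.5020 = 1.707

1.71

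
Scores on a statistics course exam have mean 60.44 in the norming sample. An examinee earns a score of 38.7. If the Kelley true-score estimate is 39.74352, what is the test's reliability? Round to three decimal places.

T̂ = ρX + (1 − ρ)μ  ⇒  T̂ − μ = ρ(X − μ)
ρ = (T̂ − μ)/(X − μ) = (39.74352 − 60.44) / (38.7 − 60.44) = -20.69648 / -21.74 = 0.95200

0.952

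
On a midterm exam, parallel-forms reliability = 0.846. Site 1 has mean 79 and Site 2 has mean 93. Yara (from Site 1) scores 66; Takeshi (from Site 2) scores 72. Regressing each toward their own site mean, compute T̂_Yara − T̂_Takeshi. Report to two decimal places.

T̂_Yara = 0.846(66) + 0.154(79) = 68.0020
T̂_Takeshi = 0.846(72) + 0.154(93) = 75.2340
Difference = 68.0020 − 75.2340 = -7.2320

-7.23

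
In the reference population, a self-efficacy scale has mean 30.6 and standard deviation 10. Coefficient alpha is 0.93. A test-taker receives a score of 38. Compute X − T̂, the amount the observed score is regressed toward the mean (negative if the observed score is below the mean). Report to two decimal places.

0.52

Kelley's formula gives T̂ = 0.93·38 + 0.07·30.6 = 35.34 + 2.142 = 37.4820.
X − T̂ = 38 − 37.482 = 0.518 → 0.52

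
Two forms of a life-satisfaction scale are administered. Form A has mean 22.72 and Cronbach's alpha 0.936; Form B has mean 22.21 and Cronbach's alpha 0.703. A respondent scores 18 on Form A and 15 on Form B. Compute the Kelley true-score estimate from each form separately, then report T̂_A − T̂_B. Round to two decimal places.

T̂_A = 0.936(18) + 0.064(22.72) = 18.3021
T̂_B = 0.703(15) + 0.297(22.21) = 17.1414
T̂_A − T̂_B = 1.1607

1.16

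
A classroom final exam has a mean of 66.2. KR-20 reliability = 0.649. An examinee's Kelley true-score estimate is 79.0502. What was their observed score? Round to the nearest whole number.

T̂ = ρX + (1 − ρ)μ  ⇒  X = (T̂ − (1 − ρ)μ) / ρ
X = (79.0502 − 0.351 × 66.2) / 0.649 = (79.0502 − 23.2362) / 0.649 = 55.8140 / 0.649 = 86.00

86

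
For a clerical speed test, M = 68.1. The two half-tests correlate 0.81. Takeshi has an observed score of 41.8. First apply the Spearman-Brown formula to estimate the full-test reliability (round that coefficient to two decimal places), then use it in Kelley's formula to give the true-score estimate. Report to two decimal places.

Spearman-Brown: ρ = 2r/(1 + r) = 2(0.81)/(1 + 0.81) = 1.620/1.81 = 0.8950 → 0.90
T̂ = 0.90(41.8) + 0.10(68.1) = 37.620 + 6.810 = 44.430 → 44.43

44.43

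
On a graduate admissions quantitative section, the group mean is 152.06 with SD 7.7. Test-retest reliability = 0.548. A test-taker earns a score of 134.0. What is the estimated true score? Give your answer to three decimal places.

T̂ = ρX + (1 − ρ)μ
  = 0.548 × 134.0 + 0.452 × 152.06
  = 73.4320 + 68.73112
  = 142.1631
  ≈ 142.163

142.163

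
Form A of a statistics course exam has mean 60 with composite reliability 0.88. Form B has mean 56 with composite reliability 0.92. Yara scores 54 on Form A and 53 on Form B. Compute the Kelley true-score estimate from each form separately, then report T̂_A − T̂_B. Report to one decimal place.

T̂_A = 0.88(54) + 0.12(60) = 54.720
T̂_B = 0.92(53) + 0.08(56) = 53.240
T̂_A − T̂_B = 1.480

1.5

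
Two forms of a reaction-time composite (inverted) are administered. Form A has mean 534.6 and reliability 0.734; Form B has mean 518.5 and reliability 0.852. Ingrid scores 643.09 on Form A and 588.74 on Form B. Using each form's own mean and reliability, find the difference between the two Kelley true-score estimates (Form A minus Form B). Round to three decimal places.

T̂_A = 0.734(643.09) + 0.266(534.6) = 614.23166
T̂_B = 0.852(588.74) + 0.148(518.5) = 578.34448
T̂_A − T̂_B = 35.88718

35.887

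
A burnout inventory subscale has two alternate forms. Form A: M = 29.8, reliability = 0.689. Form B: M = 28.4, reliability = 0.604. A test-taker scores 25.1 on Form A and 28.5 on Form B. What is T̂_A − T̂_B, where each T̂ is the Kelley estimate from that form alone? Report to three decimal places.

T̂_A = 0.689(25.1) + 0.311(29.8) = 26.56170
T̂_B = 0.604(28.5) + 0.396(28.4) = 28.46040
T̂_A − T̂_B = -1.89870

-1.899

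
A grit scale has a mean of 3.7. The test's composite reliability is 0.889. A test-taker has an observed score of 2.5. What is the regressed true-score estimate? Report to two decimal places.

T̂ = 0.889(2.5) + 0.111(3.7) = 2.2225 + 0.4107 = 2.633 → 2.63

2.63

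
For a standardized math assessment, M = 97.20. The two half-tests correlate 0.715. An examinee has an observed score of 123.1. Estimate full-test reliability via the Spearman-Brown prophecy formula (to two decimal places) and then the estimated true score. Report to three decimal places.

118.697

Spearman-Brown: ρ = 2r/(1 + r) = 2(0.715)/(1 + 0.715) = 1.4300/1.715 = 0.8338 → 0.83
Regress the observed score toward the mean by the unreliability: T̂ = 0.83·123.1 + 0.17·97.20 = 102.173 + 16.5240 = 118.6970.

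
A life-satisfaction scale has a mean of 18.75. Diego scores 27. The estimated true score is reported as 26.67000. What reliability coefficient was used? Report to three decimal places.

0.960

T̂ = ρX + (1 − ρ)μ  ⇒  T̂ − μ = ρ(X − μ)
ρ = (T̂ − μ)/(X − μ) = (26.67000 − 18.75) / (27 − 18.75) = 7.92000 / 8.25 = 0.96000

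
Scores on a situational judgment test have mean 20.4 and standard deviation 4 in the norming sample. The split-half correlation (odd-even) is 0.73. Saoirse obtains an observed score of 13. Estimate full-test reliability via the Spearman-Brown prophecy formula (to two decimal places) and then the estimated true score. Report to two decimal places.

14.18

Spearman-Brown: ρ = 2r/(1 + r) = 2(0.73)/(1 + 0.73) = 1.460/1.73 = 0.8439 → 0.84
T̂ = ρX + (1 − ρ)μ
  = 0.84 × 13 + 0.16 × 20.4
  = 10.92 + 3.264
  = 14.184
  ≈ 14.18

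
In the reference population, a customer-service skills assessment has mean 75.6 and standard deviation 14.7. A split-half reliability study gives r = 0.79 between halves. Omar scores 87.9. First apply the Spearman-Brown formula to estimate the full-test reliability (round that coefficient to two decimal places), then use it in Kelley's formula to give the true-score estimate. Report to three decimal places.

86.424

Spearman-Brown: ρ = 2r/(1 + r) = 2(0.79)/(1 + 0.79) = 1.580/1.79 = 0.8827 → 0.88
T̂ = 0.88(87.9) + 0.12(75.6) = 77.352 + 9.072 = 86.4240 → 86.424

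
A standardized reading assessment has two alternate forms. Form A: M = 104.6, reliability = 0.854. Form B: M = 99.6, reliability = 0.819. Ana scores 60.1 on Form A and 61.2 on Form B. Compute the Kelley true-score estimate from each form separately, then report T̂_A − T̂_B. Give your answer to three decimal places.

T̂_A = 0.854(60.1) + 0.146(104.6) = 66.59700
T̂_B = 0.819(61.2) + 0.181(99.6) = 68.15040
T̂_A − T̂_B = -1.55340

-1.553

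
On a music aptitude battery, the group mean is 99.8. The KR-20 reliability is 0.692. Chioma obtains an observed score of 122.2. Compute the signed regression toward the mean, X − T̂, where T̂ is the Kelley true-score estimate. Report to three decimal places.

6.899

T̂ = 0.692(122.2) + 0.308(99.8) = 84.5624 + 30.7384 = 115.30080 → 115.3008
X − T̂ = 122.2 − 115.3008 = 6.8992 → 6.899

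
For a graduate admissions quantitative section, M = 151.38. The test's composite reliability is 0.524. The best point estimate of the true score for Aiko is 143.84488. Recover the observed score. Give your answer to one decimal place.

137.0

T̂ = ρX + (1 − ρ)μ  ⇒  X = (T̂ − (1 − ρ)μ) / ρ
X = (143.84488 − 0.476 × 151.38) / 0.524 = (143.84488 − 72.05688) / 0.524 = 71.78800 / 0.524 = 137.000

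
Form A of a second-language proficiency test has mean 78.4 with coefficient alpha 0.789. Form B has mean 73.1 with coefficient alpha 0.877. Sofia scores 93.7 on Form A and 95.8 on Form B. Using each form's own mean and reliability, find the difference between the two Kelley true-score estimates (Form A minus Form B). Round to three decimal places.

T̂_A = 0.789(93.7) + 0.211(78.4) = 90.47170
T̂_B = 0.877(95.8) + 0.123(73.1) = 93.00790
T̂_A − T̂_B = -2.53620

-2.536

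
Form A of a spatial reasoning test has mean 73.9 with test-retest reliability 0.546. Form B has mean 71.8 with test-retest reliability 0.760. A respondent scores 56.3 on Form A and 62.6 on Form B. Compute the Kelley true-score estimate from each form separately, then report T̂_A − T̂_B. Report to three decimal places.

-0.518

T̂_A = 0.546(56.3) + 0.454(73.9) = 64.29040
T̂_B = 0.760(62.6) + 0.240(71.8) = 64.80800
T̂_A − T̂_B = -0.51760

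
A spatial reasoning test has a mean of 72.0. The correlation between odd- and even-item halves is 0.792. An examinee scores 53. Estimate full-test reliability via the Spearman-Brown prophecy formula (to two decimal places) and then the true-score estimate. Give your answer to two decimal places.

55.28

Spearman-Brown: ρ = 2r/(1 + r) = 2(0.792)/(1 + 0.792) = 1.5840/1.792 = 0.8839 → 0.88
Kelley's formula gives T̂ = 0.88·53 + 0.12·72.0 = 46.64 + 8.640 = 55.280.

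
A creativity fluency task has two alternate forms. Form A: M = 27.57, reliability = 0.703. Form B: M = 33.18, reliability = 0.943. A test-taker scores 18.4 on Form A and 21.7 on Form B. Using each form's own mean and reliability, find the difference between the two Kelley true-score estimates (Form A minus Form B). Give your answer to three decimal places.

-1.231

T̂_A = 0.703(18.4) + 0.297(27.57) = 21.12349
T̂_B = 0.943(21.7) + 0.057(33.18) = 22.35436
T̂_A − T̂_B = -1.23087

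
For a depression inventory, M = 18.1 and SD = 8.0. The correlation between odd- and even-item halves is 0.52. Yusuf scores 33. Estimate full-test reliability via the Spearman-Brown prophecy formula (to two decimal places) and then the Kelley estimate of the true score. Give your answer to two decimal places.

Spearman-Brown: ρ = 2r/(1 + r) = 2(0.52)/(1 + 0.52) = 1.040/1.52 = 0.6842 → 0.68
Kelley's formula gives T̂ = 0.68·33 + 0.32·18.1 = 22.44 + 5.792 = 28.232.

28.23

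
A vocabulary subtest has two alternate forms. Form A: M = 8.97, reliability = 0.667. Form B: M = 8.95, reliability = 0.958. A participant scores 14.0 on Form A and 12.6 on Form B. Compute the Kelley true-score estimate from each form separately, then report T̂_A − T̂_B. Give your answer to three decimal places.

T̂_A = 0.667(14.0) + 0.333(8.97) = 12.32501
T̂_B = 0.958(12.6) + 0.042(8.95) = 12.44670
T̂_A − T̂_B = -0.12169

-0.122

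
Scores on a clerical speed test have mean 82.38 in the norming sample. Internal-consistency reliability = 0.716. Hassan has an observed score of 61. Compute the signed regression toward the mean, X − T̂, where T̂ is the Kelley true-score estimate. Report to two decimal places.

-6.07

T̂ = ρX + (1 − ρ)μ
  = 0.716 × 61 + 0.284 × 82.38
  = 43.676 + 23.39592
  = 67.0719
  ≈ 67.072
X − T̂ = 61 − 67.072 = -6.072 → -6.07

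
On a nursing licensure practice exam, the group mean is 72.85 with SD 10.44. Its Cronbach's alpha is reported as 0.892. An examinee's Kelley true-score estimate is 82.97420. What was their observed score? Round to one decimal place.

84.2

T̂ = ρX + (1 − ρ)μ  ⇒  X = (T̂ − (1 − ρ)μ) / ρ
X = (82.97420 − 0.108 × 72.85) / 0.892 = (82.97420 − 7.86780) / 0.892 = 75.10640 / 0.892 = 84.200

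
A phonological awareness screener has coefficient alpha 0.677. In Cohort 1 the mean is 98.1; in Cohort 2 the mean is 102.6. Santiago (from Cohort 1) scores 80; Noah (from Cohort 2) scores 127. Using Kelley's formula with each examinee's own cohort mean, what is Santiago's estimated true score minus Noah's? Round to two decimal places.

-33.27

T̂_Santiago = 0.677(80) + 0.323(98.1) = 85.8463
T̂_Noah = 0.677(127) + 0.323(102.6) = 119.1188
Difference = 85.8463 − 119.1188 = -33.2725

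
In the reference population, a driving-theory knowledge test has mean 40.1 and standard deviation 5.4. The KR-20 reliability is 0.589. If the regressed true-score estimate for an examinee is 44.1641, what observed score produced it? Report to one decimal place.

T̂ = ρX + (1 − ρ)μ  ⇒  X = (T̂ − (1 − ρ)μ) / ρ
X = (44.1641 − 0.411 × 40.1) / 0.589 = (44.1641 − 16.4811) / 0.589 = 27.6830 / 0.589 = 47.000

47.0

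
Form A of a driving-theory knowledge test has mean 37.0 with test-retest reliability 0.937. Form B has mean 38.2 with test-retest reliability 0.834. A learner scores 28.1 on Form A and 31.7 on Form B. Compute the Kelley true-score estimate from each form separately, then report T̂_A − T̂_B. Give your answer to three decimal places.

T̂_A = 0.937(28.1) + 0.063(37.0) = 28.66070
T̂_B = 0.834(31.7) + 0.166(38.2) = 32.77900
T̂_A − T̂_B = -4.11830

-4.118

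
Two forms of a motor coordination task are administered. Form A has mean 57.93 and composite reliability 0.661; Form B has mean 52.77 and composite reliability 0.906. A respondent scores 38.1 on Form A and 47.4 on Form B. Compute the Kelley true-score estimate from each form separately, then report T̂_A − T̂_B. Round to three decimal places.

T̂_A = 0.661(38.1) + 0.339(57.93) = 44.82237
T̂_B = 0.906(47.4) + 0.094(52.77) = 47.90478
T̂_A − T̂_B = -3.08241

-3.082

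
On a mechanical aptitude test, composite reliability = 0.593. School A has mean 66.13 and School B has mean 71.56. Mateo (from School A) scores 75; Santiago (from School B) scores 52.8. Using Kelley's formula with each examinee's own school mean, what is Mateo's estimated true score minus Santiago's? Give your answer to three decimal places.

T̂_Mateo = 0.593(75) + 0.407(66.13) = 71.38991
T̂_Santiago = 0.593(52.8) + 0.407(71.56) = 60.43532
Difference = 71.38991 − 60.43532 = 10.95459

10.955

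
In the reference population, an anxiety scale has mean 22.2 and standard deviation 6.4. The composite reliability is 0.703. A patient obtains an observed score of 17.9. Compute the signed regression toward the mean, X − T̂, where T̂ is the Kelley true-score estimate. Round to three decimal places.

T̂ = 0.703(17.9) + 0.297(22.2) = 12.5837 + 6.5934 = 19.17710 → 19.1771
X − T̂ = 17.9 − 19.1771 = -1.2771 → -1.277

-1.277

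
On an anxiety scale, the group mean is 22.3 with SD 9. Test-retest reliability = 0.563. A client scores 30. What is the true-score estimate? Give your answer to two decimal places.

26.64

T̂ = 0.563(30) + 0.437(22.3) = 16.890 + 9.7451 = 26.635 → 26.64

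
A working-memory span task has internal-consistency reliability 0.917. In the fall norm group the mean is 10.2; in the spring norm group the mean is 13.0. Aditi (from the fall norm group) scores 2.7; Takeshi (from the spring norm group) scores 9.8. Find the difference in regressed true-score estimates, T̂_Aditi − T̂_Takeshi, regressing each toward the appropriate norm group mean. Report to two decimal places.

-6.74

T̂_Aditi = 0.917(2.7) + 0.083(10.2) = 3.3225
T̂_Takeshi = 0.917(9.8) + 0.083(13.0) = 10.0656
Difference = 3.3225 − 10.0656 = -6.7431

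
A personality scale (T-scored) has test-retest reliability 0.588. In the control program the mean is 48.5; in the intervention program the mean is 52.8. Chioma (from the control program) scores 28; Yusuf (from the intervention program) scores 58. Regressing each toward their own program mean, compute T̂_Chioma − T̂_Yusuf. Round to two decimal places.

-19.41

T̂_Chioma = 0.588(28) + 0.412(48.5) = 36.4460
T̂_Yusuf = 0.588(58) + 0.412(52.8) = 55.8576
Difference = 36.4460 − 55.8576 = -19.4116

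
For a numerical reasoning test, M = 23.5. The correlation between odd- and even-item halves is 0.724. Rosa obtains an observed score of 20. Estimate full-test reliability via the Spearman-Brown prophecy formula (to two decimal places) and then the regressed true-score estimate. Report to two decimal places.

20.56

Spearman-Brown: ρ = 2r/(1 + r) = 2(0.724)/(1 + 0.724) = 1.4480/1.724 = 0.8399 → 0.84
T̂ = 0.84(20) + 0.16(23.5) = 16.80 + 3.760 = 20.560 → 20.56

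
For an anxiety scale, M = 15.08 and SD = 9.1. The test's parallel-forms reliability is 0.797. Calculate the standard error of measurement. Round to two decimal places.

4.10

SEM = SD · √(1 − ρ) = 9.1 × √0.203 = 9.1 × 0.4506 = 4.100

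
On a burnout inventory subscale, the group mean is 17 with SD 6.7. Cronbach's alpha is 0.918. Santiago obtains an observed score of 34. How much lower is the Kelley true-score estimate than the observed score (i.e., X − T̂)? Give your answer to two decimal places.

1.39

Weight the observed score by reliability and the mean by (1 − reliability): T̂ = 0.918·34 + 0.082·17 = 31.212 + 1.394 = 32.6060.
X − T̂ = 34 − 32.606 = 1.394 → 1.39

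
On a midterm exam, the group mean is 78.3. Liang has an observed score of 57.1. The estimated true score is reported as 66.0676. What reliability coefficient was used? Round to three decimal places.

T̂ = ρX + (1 − ρ)μ  ⇒  T̂ − μ = ρ(X − μ)
ρ = (T̂ − μ)/(X − μ) = (66.0676 − 78.3) / (57.1 − 78.3) = -12.2324 / -21.2 = 0.57700

0.577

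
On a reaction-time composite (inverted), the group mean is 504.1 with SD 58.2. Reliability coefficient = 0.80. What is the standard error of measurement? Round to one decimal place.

SEM = SD · √(1 − ρ) = 58.2 × √0.20 = 58.2 × 0.4472 = 26.028

26.0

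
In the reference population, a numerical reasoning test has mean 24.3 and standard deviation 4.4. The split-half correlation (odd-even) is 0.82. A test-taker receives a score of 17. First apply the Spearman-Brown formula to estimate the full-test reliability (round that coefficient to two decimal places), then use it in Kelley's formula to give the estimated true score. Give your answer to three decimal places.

Spearman-Brown: ρ = 2r/(1 + r) = 2(0.82)/(1 + 0.82) = 1.640/1.82 = 0.9011 → 0.90
T̂ = ρX + (1 − ρ)μ
  = 0.90 × 17 + 0.10 × 24.3
  = 15.30 + 2.430
  = 17.7300
  ≈ 17.730

17.730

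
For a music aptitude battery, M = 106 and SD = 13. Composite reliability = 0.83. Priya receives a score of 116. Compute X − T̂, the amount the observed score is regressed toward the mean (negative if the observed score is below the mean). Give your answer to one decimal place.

T̂ = 0.83(116) + 0.17(106) = 96.28 + 18.02 = 114.300 → 114.30
X − T̂ = 116 − 114.30 = 1.70 → 1.7

1.7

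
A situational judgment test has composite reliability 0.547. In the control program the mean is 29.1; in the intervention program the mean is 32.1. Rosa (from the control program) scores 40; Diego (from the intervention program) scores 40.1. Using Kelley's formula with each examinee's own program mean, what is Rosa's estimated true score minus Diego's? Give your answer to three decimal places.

-1.414

T̂_Rosa = 0.547(40) + 0.453(29.1) = 35.06230
T̂_Diego = 0.547(40.1) + 0.453(32.1) = 36.47600
Difference = 35.06230 − 36.47600 = -1.41370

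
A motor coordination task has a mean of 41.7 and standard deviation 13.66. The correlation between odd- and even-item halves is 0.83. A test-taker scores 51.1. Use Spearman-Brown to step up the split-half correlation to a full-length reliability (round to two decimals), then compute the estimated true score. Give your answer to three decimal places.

Spearman-Brown: ρ = 2r/(1 + r) = 2(0.83)/(1 + 0.83) = 1.660/1.83 = 0.9071 → 0.91
T̂ = 0.91(51.1) + 0.09(41.7) = 46.501 + 3.753 = 50.2540 → 50.254

50.254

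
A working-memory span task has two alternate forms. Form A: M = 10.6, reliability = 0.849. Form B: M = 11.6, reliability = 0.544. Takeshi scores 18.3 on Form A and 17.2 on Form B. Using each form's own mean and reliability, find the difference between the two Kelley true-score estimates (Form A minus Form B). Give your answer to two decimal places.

T̂_A = 0.849(18.3) + 0.151(10.6) = 17.1373
T̂_B = 0.544(17.2) + 0.456(11.6) = 14.6464
T̂_A − T̂_B = 2.4909

2.49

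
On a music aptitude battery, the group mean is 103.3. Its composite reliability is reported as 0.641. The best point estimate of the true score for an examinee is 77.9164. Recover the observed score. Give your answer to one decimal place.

T̂ = ρX + (1 − ρ)μ  ⇒  X = (T̂ − (1 − ρ)μ) / ρ
X = (77.9164 − 0.359 × 103.3) / 0.641 = (77.9164 − 37.0847) / 0.641 = 40.8317 / 0.641 = 63.700

63.7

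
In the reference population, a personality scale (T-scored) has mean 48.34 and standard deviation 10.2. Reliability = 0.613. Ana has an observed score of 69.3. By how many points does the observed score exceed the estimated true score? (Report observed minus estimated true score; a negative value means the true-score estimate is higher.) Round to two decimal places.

T̂ = 0.613(69.3) + 0.387(48.34) = 42.4809 + 18.70758 = 61.1885 → 61.188
X − T̂ = 69.3 − 61.188 = 8.112 → 8.11

8.11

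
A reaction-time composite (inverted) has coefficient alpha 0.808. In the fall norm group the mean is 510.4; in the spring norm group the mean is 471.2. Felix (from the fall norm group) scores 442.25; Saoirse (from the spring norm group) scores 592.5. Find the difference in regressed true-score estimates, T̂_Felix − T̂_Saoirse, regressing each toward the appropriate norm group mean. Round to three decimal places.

-113.876

T̂_Felix = 0.808(442.25) + 0.192(510.4) = 455.33480
T̂_Saoirse = 0.808(592.5) + 0.192(471.2) = 569.21040
Difference = 455.33480 − 569.21040 = -113.87560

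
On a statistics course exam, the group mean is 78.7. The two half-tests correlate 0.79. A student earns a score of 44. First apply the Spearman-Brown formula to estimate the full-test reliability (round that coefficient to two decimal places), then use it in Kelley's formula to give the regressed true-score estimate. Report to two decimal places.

48.16

Spearman-Brown: ρ = 2r/(1 + r) = 2(0.79)/(1 + 0.79) = 1.580/1.79 = 0.8827 → 0.88
T̂ = 0.88(44) + 0.12(78.7) = 38.72 + 9.444 = 48.164 → 48.16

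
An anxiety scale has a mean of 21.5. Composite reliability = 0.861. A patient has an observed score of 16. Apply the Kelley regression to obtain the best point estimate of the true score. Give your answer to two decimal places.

T̂ = ρX + (1 − ρ)μ
  = 0.861 × 16 + 0.139 × 21.5
  = 13.776 + 2.9885
  = 16.764
  ≈ 16.76

16.76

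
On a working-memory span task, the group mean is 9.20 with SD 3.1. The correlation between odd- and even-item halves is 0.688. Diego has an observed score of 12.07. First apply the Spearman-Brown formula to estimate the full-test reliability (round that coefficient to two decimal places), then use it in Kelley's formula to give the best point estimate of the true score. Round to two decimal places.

11.55

Spearman-Brown: ρ = 2r/(1 + r) = 2(0.688)/(1 + 0.688) = 1.3760/1.688 = 0.8152 → 0.82
Regress the observed score toward the mean by the unreliability: T̂ = 0.82·12.07 + 0.18·9.20 = 9.8974 + 1.6560 = 11.553.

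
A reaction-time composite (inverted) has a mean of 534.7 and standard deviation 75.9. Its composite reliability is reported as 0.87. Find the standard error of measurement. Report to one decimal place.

SEM = SD · √(1 − ρ) = 75.9 × √0.13 = 75.9 × 0.3606 = 27.366

27.4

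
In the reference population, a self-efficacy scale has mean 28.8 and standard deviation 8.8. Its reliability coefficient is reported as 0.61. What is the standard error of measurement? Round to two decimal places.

SEM = SD · √(1 − ρ) = 8.8 × √0.39 = 8.8 × 0.6245 = 5.496

5.50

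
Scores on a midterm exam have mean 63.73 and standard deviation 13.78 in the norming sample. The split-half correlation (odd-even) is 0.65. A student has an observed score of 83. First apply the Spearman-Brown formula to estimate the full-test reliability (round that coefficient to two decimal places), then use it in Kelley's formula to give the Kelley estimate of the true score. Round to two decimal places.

78.95

Spearman-Brown: ρ = 2r/(1 + r) = 2(0.65)/(1 + 0.65) = 1.300/1.65 = 0.7879 → 0.79
T̂ = 0.79(83) + 0.21(63.73) = 65.57 + 13.3833 = 78.953 → 78.95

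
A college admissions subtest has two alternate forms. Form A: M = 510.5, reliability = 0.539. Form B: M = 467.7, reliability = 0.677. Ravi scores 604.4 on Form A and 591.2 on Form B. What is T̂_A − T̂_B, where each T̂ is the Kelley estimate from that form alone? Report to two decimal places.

T̂_A = 0.539(604.4) + 0.461(510.5) = 561.1121
T̂_B = 0.677(591.2) + 0.323(467.7) = 551.3095
T̂_A − T̂_B = 9.8026

9.80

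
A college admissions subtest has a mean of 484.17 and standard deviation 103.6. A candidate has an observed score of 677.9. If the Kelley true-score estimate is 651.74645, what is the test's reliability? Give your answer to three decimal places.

T̂ = ρX + (1 − ρ)μ  ⇒  T̂ − μ = ρ(X − μ)
ρ = (T̂ − μ)/(X − μ) = (651.74645 − 484.17) / (677.9 − 484.17) = 167.57645 / 193.73 = 0.86500

0.865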